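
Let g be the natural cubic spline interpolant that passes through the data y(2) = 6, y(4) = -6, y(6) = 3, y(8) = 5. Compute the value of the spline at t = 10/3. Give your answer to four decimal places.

With m_i denoting the second derivative at x_i, h_i = 2, 2, 2, and Δ_i = (y_(i+1) − y_i)/h_i = -6, 9/2, 1:
  2·m_0 + 8·m_1 + 2·m_2 = 6(Δ_1 - Δ_0) = 63
  2·m_1 + 8·m_2 + 2·m_3 = 6(Δ_2 - Δ_1) = -21
Natural end conditions: m_0 = m_3 = 0.
Hence m_0 = 0, m_1 = 91/10, m_2 = -49/10, m_3 = 0.
On [2, 4], g(t) = 6 - 271/30·(t - 2) + 0·(t - 2)² + 91/120·(t - 2)³.
With (t - 2) = 4/3: g(10/3) = -344/81.

-4.2469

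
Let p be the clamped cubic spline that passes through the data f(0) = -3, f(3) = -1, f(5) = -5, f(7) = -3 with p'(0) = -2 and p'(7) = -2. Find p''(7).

With M_i denoting the second derivative at x_i, h_i = 3, 2, 2, and Δ_i = (y_(i+1) − y_i)/h_i = 2/3, -2, 1:
  3·M_0 + 10·M_1 + 2·M_2 = 6(Δ_1 - Δ_0) = -16
  2·M_1 + 8·M_2 + 2·M_3 = 6(Δ_2 - Δ_1) = 18
Clamped end conditions give two more equations: 2h_0·M_0 + h_0·M_1 = 6(Δ_0 - p'(0)) = 16 and h_2·M_2 + 2h_2·M_3 = 6(p'(7) - Δ_2) = -18.
Hence M_0 = 14/3, M_1 = -4, M_2 = 5, M_3 = -7.

-7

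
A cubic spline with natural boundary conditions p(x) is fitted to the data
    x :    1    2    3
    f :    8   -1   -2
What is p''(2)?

With M_i denoting the second derivative at x_i, h_i = 1, 1, and Δ_i = (y_(i+1) − y_i)/h_i = -9, -1:
  1·M_0 + 4·M_1 + 1·M_2 = 6(Δ_1 - Δ_0) = 48
Natural end conditions: M_0 = M_2 = 0.
Hence M_0 = 0, M_1 = 12, M_2 = 0.

12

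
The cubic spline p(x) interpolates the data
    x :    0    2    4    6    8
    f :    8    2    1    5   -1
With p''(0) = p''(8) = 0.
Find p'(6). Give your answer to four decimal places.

Let m_i = p''(x_i). Step sizes h_i = 2, 2, 2, 2; slopes of the chords Δ_i = (y_(i+1) - y_i)/h_i = -3, -1/2, 2, -3.
  2·m_0 + 8·m_1 + 2·m_2 = 6(Δ_1 - Δ_0) = 15
  2·m_1 + 8·m_2 + 2·m_3 = 6(Δ_2 - Δ_1) = 15
  2·m_2 + 8·m_3 + 2·m_4 = 6(Δ_3 - Δ_2) = -30
Natural end conditions: m_0 = m_4 = 0.
Solving: m_0 = 0, m_1 = 135/112, m_2 = 75/28, m_3 = -495/112, m_4 = 0.
On [6, 8], p'(x) = b_3 + 2c_3·(x - 6) + 3d_3·(x - 6)² with b_3 = Δ_3 - h_3(2m_3 + m_4)/6 = -3/56, c_3 = m_3/2 = -495/224, d_3 = (m_4 - m_3)/(6h_3) = 165/448. So p'(6) = -3/56.

-0.0536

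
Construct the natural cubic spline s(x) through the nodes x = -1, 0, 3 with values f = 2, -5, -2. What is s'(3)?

4

Write m_i for s''(x_i). With h_i = 1, 3 and divided differences Δ_i = -7, 1, the continuity of s' gives the tridiagonal system
  1·m_0 + 8·m_1 + 3·m_2 = 6(Δ_1 - Δ_0) = 48
Natural end conditions: m_0 = m_2 = 0.
Hence m_0 = 0, m_1 = 6, m_2 = 0.
On [0, 3], s'(x) = b_1 + 2c_1·x + 3d_1·x² with b_1 = Δ_1 - h_1(2m_1 + m_2)/6 = -5, c_1 = m_1/2 = 3, d_1 = (m_2 - m_1)/(6h_1) = -1/3. So s'(3) = 4.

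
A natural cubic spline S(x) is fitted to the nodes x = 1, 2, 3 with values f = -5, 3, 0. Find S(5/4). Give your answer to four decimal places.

-2.3555

Let σ_i = S''(x_i). Step sizes h_i = 1, 1; slopes of the chords Δ_i = (y_(i+1) - y_i)/h_i = 8, -3.
  1·σ_0 + 4·σ_1 + 1·σ_2 = 6(Δ_1 - Δ_0) = -66
Natural end conditions: σ_0 = σ_2 = 0.
Solving: σ_0 = 0, σ_1 = -33/2, σ_2 = 0.
On [1, 2], S(x) = -5 + 43/4·(x - 1) + 0·(x - 1)² - 11/4·(x - 1)³.
With (x - 1) = 1/4: S(5/4) = -603/256.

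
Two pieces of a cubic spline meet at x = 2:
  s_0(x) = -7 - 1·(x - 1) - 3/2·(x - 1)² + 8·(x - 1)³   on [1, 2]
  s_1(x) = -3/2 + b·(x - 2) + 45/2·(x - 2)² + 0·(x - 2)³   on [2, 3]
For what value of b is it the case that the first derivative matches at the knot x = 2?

20

s_0'(x) = -1 - 3·(x - 1) + 24·(x - 1)², so s_0'(2) = 20. On the right, s_1'(2) = b, so b = 20.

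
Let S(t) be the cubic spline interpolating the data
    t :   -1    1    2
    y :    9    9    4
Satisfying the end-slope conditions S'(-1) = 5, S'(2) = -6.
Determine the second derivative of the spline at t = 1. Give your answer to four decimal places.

Let M_i = S''(x_i). Step sizes h_i = 2, 1; slopes of the chords Δ_i = (y_(i+1) - y_i)/h_i = 0, -5.
  2·M_0 + 6·M_1 + 1·M_2 = 6(Δ_1 - Δ_0) = -30
Clamped end conditions give two more equations: 2h_0·M_0 + h_0·M_1 = 6(Δ_0 - S'(-1)) = -30 and h_1·M_1 + 2h_1·M_2 = 6(S'(2) - Δ_1) = -6.
Solving the tridiagonal system: M_0 = -37/6, M_1 = -8/3, M_2 = -5/3.

-2.6667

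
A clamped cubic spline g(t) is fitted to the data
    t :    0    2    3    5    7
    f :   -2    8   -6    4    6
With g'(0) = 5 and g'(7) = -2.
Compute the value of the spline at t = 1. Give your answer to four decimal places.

With σ_i denoting the second derivative at x_i, h_i = 2, 1, 2, 2, and Δ_i = (y_(i+1) − y_i)/h_i = 5, -14, 5, 1:
  2·σ_0 + 6·σ_1 + 1·σ_2 = 6(Δ_1 - Δ_0) = -114
  1·σ_1 + 6·σ_2 + 2·σ_3 = 6(Δ_2 - Δ_1) = 114
  2·σ_2 + 8·σ_3 + 2·σ_4 = 6(Δ_3 - Δ_2) = -24
Clamped end conditions give two more equations: 2h_0·σ_0 + h_0·σ_1 = 6(Δ_0 - g'(0)) = 0 and h_3·σ_3 + 2h_3·σ_4 = 6(g'(7) - Δ_3) = -18.
Solving the tridiagonal system: σ_0 = 860/61, σ_1 = -1720/61, σ_2 = 1646/61, σ_3 = -601/61, σ_4 = 26/61.
On [0, 2], g(t) = -2 + 5·t + 430/61·t² - 215/61·t³.
With t = 1: g(1) = 398/61.

6.5246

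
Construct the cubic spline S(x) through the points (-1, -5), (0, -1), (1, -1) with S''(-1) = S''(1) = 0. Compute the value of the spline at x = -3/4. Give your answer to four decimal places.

-3.7656

Write M_i for S''(x_i). With h_i = 1, 1 and divided differences Δ_i = 4, 0, the continuity of S' gives the tridiagonal system
  1·M_0 + 4·M_1 + 1·M_2 = 6(Δ_1 - Δ_0) = -24
Natural end conditions: M_0 = M_2 = 0.
Forward elimination and back-substitution give M_0 = 0, M_1 = -6, M_2 = 0.
On [-1, 0], S(x) = -5 + 5·(x + 1) + 0·(x + 1)² - 1·(x + 1)³.
With (x + 1) = 1/4: S(-3/4) = -241/64.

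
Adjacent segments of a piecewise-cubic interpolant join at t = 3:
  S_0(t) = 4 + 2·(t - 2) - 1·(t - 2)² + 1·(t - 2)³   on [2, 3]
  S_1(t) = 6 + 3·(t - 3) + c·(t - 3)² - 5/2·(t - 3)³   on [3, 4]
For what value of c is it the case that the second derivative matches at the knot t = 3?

2

S_0''(t) = -2 + 6·(t - 2), so S_0''(3) = 4. On the right, S_1''(3) = 2c, so c = 2.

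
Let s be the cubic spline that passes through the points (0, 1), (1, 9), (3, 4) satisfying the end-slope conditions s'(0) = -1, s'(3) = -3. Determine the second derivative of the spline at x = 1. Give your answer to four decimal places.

-19.6667

Let M_i = s''(x_i). Step sizes h_i = 1, 2; slopes of the chords Δ_i = (y_(i+1) - y_i)/h_i = 8, -5/2.
  1·M_0 + 6·M_1 + 2·M_2 = 6(Δ_1 - Δ_0) = -63
Clamped end conditions give two more equations: 2h_0·M_0 + h_0·M_1 = 6(Δ_0 - s'(0)) = 54 and h_1·M_1 + 2h_1·M_2 = 6(s'(3) - Δ_1) = -3.
Solving: M_0 = 221/6, M_1 = -59/3, M_2 = 109/12.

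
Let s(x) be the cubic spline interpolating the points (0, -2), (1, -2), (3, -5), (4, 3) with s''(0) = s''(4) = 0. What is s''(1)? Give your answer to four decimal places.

Put σ_i = s'' at the i-th knot. Here h = (1, 2, 1) and Δ = (0, -3/2, 8), so the interior equations h_(i-1)·σ_(i-1) + 2(h_(i-1)+h_i)·σ_i + h_i·σ_(i+1) = 6(Δ_i − Δ_(i-1)) read
  1·σ_0 + 6·σ_1 + 2·σ_2 = 6(Δ_1 - Δ_0) = -9
  2·σ_1 + 6·σ_2 + 1·σ_3 = 6(Δ_2 - Δ_1) = 57
Natural end conditions: σ_0 = σ_3 = 0.
Solving: σ_0 = 0, σ_1 = -21/4, σ_2 = 45/4, σ_3 = 0.

-5.2500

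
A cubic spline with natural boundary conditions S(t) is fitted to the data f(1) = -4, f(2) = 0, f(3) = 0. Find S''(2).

-6

With M_i denoting the second derivative at x_i, h_i = 1, 1, and Δ_i = (y_(i+1) − y_i)/h_i = 4, 0:
  1·M_0 + 4·M_1 + 1·M_2 = 6(Δ_1 - Δ_0) = -24
Natural end conditions: M_0 = M_2 = 0.
Solving: M_0 = 0, M_1 = -6, M_2 = 0.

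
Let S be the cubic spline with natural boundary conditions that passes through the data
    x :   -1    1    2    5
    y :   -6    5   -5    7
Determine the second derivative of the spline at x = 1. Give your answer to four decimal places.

-17.6170

Let σ_i = S''(x_i). Step sizes h_i = 2, 1, 3; slopes of the chords Δ_i = (y_(i+1) - y_i)/h_i = 11/2, -10, 4.
  2·σ_0 + 6·σ_1 + 1·σ_2 = 6(Δ_1 - Δ_0) = -93
  1·σ_1 + 8·σ_2 + 3·σ_3 = 6(Δ_2 - Δ_1) = 84
Natural end conditions: σ_0 = σ_3 = 0.
Solving the tridiagonal system: σ_0 = 0, σ_1 = -828/47, σ_2 = 597/47, σ_3 = 0.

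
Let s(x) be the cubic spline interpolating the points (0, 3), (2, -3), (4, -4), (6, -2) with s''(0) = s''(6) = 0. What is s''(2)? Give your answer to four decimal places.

With M_i denoting the second derivative at x_i, h_i = 2, 2, 2, and Δ_i = (y_(i+1) − y_i)/h_i = -3, -1/2, 1:
  2·M_0 + 8·M_1 + 2·M_2 = 6(Δ_1 - Δ_0) = 15
  2·M_1 + 8·M_2 + 2·M_3 = 6(Δ_2 - Δ_1) = 9
Natural end conditions: M_0 = M_3 = 0.
Solving: M_0 = 0, M_1 = 17/10, M_2 = 7/10, M_3 = 0.

1.7000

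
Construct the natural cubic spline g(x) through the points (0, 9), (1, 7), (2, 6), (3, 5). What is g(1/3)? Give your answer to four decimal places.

Write M_i for g''(x_i). With h_i = 1, 1, 1 and divided differences Δ_i = -2, -1, -1, the continuity of g' gives the tridiagonal system
  1·M_0 + 4·M_1 + 1·M_2 = 6(Δ_1 - Δ_0) = 6
  1·M_1 + 4·M_2 + 1·M_3 = 6(Δ_2 - Δ_1) = 0
Natural end conditions: M_0 = M_3 = 0.
Solving the tridiagonal system: M_0 = 0, M_1 = 8/5, M_2 = -2/5, M_3 = 0.
On [0, 1], g(x) = 9 - 34/15·x + 0·x² + 4/15·x³.
With x = 1/3: g(1/3) = 3343/405.

8.2543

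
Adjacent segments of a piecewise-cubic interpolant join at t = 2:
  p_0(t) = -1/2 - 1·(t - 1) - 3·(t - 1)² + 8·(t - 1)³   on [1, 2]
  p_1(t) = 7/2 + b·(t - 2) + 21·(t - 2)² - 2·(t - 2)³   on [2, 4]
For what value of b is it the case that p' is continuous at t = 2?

17

p_0'(t) = -1 - 6·(t - 1) + 24·(t - 1)², so p_0'(2) = 17. On the right, p_1'(2) = b, so b = 17.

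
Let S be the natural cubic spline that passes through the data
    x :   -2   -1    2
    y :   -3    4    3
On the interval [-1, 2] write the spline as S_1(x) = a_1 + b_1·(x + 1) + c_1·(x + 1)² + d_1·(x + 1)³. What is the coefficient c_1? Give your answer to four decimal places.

Put M_i = S'' at the i-th knot. Here h = (1, 3) and Δ = (7, -1/3), so the interior equations h_(i-1)·M_(i-1) + 2(h_(i-1)+h_i)·M_i + h_i·M_(i+1) = 6(Δ_i − Δ_(i-1)) read
  1·M_0 + 8·M_1 + 3·M_2 = 6(Δ_1 - Δ_0) = -44
Natural end conditions: M_0 = M_2 = 0.
Solving the tridiagonal system: M_0 = 0, M_1 = -11/2, M_2 = 0.
On [-1, 2], with S_1(x) = a_1 + b_1·(x + 1) + c_1·(x + 1)² + d_1·(x + 1)³: c_1 = M_1/2 = -11/4, d_1 = (M_2 - M_1)/(6h_1) = 11/36, b_1 = Δ_1 - h_1(2M_1 + M_2)/6 = 31/6.

-2.7500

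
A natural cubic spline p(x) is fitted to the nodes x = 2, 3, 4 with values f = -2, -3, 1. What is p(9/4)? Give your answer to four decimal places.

-2.5430

Write M_i for p''(x_i). With h_i = 1, 1 and divided differences Δ_i = -1, 4, the continuity of p' gives the tridiagonal system
  1·M_0 + 4·M_1 + 1·M_2 = 6(Δ_1 - Δ_0) = 30
Natural end conditions: M_0 = M_2 = 0.
Hence M_0 = 0, M_1 = 15/2, M_2 = 0.
On [2, 3], p(x) = -2 - 9/4·(x - 2) + 0·(x - 2)² + 5/4·(x - 2)³.
With (x - 2) = 1/4: p(9/4) = -651/256.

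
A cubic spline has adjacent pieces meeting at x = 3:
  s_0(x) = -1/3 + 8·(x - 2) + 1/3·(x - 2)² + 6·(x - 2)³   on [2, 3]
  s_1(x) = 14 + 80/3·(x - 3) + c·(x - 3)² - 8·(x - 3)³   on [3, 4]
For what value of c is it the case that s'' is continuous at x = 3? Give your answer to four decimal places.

18.3333

s_0''(x) = 2/3 + 36·(x - 2), so s_0''(3) = 110/3. On the right, s_1''(3) = 2c, so c = 55/3.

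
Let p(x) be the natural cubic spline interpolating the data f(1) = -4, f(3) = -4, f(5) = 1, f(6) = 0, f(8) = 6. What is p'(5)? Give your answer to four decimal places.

Let σ_i = p''(x_i). Step sizes h_i = 2, 2, 1, 2; slopes of the chords Δ_i = (y_(i+1) - y_i)/h_i = 0, 5/2, -1, 3.
  2·σ_0 + 8·σ_1 + 2·σ_2 = 6(Δ_1 - Δ_0) = 15
  2·σ_1 + 6·σ_2 + 1·σ_3 = 6(Δ_2 - Δ_1) = -21
  1·σ_2 + 6·σ_3 + 2·σ_4 = 6(Δ_3 - Δ_2) = 24
Natural end conditions: σ_0 = σ_4 = 0.
Forward elimination and back-substitution give σ_0 = 0, σ_1 = 825/256, σ_2 = -345/64, σ_3 = 627/128, σ_4 = 0.
On [5, 6], p'(x) = b_2 + 2c_2·(x - 5) + 3d_2·(x - 5)² with b_2 = Δ_2 - h_2(2σ_2 + σ_3)/6 = -5/256, c_2 = σ_2/2 = -345/128, d_2 = (σ_3 - σ_2)/(6h_2) = 439/256. So p'(5) = -5/256.

-0.0195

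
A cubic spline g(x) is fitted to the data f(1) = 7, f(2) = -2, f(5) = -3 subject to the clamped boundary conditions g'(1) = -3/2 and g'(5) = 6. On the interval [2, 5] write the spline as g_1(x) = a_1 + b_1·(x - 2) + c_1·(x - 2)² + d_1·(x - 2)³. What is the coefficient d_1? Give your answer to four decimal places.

-0.4190

Let σ_i = g''(x_i). Step sizes h_i = 1, 3; slopes of the chords Δ_i = (y_(i+1) - y_i)/h_i = -9, -1/3.
  1·σ_0 + 8·σ_1 + 3·σ_2 = 6(Δ_1 - Δ_0) = 52
Clamped end conditions give two more equations: 2h_0·σ_0 + h_0·σ_1 = 6(Δ_0 - g'(1)) = -45 and h_1·σ_1 + 2h_1·σ_2 = 6(g'(5) - Δ_1) = 38.
Hence σ_0 = -217/8, σ_1 = 37/4, σ_2 = 41/24.
On [2, 5], with g_1(x) = a_1 + b_1·(x - 2) + c_1·(x - 2)² + d_1·(x - 2)³: c_1 = σ_1/2 = 37/8, d_1 = (σ_2 - σ_1)/(6h_1) = -181/432, b_1 = Δ_1 - h_1(2σ_1 + σ_2)/6 = -167/16.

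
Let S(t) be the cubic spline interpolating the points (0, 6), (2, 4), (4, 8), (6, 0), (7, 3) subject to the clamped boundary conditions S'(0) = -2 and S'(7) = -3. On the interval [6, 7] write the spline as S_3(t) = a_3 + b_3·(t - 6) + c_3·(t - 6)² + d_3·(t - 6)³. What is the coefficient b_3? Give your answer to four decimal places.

2.4302

Write M_i for S''(x_i). With h_i = 2, 2, 2, 1 and divided differences Δ_i = -1, 2, -4, 3, the continuity of S' gives the tridiagonal system
  2·M_0 + 8·M_1 + 2·M_2 = 6(Δ_1 - Δ_0) = 18
  2·M_1 + 8·M_2 + 2·M_3 = 6(Δ_2 - Δ_1) = -36
  2·M_2 + 6·M_3 + 1·M_4 = 6(Δ_3 - Δ_2) = 42
Clamped end conditions give two more equations: 2h_0·M_0 + h_0·M_1 = 6(Δ_0 - S'(0)) = 6 and h_3·M_3 + 2h_3·M_4 = 6(S'(7) - Δ_3) = -36.
Forward elimination and back-substitution give M_0 = -77/86, M_1 = 206/43, M_2 = -797/86, M_3 = 614/43, M_4 = -1081/43.
On [6, 7], with S_3(t) = a_3 + b_3·(t - 6) + c_3·(t - 6)² + d_3·(t - 6)³: c_3 = M_3/2 = 307/43, d_3 = (M_4 - M_3)/(6h_3) = -565/86, b_3 = Δ_3 - h_3(2M_3 + M_4)/6 = 209/86.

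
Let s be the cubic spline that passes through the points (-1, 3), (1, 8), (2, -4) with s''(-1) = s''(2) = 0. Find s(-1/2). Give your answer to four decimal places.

6.5156

Let σ_i = s''(x_i). Step sizes h_i = 2, 1; slopes of the chords Δ_i = (y_(i+1) - y_i)/h_i = 5/2, -12.
  2·σ_0 + 6·σ_1 + 1·σ_2 = 6(Δ_1 - Δ_0) = -87
Natural end conditions: σ_0 = σ_2 = 0.
Hence σ_0 = 0, σ_1 = -29/2, σ_2 = 0.
On [-1, 1], s(x) = 3 + 22/3·(x + 1) + 0·(x + 1)² - 29/24·(x + 1)³.
With (x + 1) = 1/2: s(-1/2) = 417/64.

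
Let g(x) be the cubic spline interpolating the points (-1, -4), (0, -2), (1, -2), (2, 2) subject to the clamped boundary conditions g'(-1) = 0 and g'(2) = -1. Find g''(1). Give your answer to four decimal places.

Put m_i = g'' at the i-th knot. Here h = (1, 1, 1) and Δ = (2, 0, 4), so the interior equations h_(i-1)·m_(i-1) + 2(h_(i-1)+h_i)·m_i + h_i·m_(i+1) = 6(Δ_i − Δ_(i-1)) read
  1·m_0 + 4·m_1 + 1·m_2 = 6(Δ_1 - Δ_0) = -12
  1·m_1 + 4·m_2 + 1·m_3 = 6(Δ_2 - Δ_1) = 24
Clamped end conditions give two more equations: 2h_0·m_0 + h_0·m_1 = 6(Δ_0 - g'(-1)) = 12 and h_2·m_2 + 2h_2·m_3 = 6(g'(2) - Δ_2) = -30.
Solving: m_0 = 158/15, m_1 = -136/15, m_2 = 206/15, m_3 = -328/15.

13.7333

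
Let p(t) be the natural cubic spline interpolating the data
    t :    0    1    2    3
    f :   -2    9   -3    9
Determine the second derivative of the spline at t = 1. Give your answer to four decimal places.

-46.4000

Let σ_i = p''(x_i). Step sizes h_i = 1, 1, 1; slopes of the chords Δ_i = (y_(i+1) - y_i)/h_i = 11, -12, 12.
  1·σ_0 + 4·σ_1 + 1·σ_2 = 6(Δ_1 - Δ_0) = -138
  1·σ_1 + 4·σ_2 + 1·σ_3 = 6(Δ_2 - Δ_1) = 144
Natural end conditions: σ_0 = σ_3 = 0.
Solving the tridiagonal system: σ_0 = 0, σ_1 = -232/5, σ_2 = 238/5, σ_3 = 0.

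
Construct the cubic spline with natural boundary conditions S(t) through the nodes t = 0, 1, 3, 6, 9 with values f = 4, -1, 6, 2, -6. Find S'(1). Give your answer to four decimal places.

-1.5971

Let σ_i = S''(x_i). Step sizes h_i = 1, 2, 3, 3; slopes of the chords Δ_i = (y_(i+1) - y_i)/h_i = -5, 7/2, -4/3, -8/3.
  1·σ_0 + 6·σ_1 + 2·σ_2 = 6(Δ_1 - Δ_0) = 51
  2·σ_1 + 10·σ_2 + 3·σ_3 = 6(Δ_2 - Δ_1) = -29
  3·σ_2 + 12·σ_3 + 3·σ_4 = 6(Δ_3 - Δ_2) = -8
Natural end conditions: σ_0 = σ_4 = 0.
Solving: σ_0 = 0, σ_1 = 2103/206, σ_2 = -528/103, σ_3 = 190/309, σ_4 = 0.
On [1, 3], S'(t) = b_1 + 2c_1·(t - 1) + 3d_1·(t - 1)² with b_1 = Δ_1 - h_1(2σ_1 + σ_2)/6 = -329/206, c_1 = σ_1/2 = 2103/412, d_1 = (σ_2 - σ_1)/(6h_1) = -1053/824. So S'(1) = -329/206.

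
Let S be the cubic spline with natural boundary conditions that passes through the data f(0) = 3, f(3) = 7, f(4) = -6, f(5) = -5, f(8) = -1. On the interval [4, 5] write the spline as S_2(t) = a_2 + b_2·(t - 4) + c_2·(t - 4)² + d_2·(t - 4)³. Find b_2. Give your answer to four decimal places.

-6.9167

Let m_i = S''(x_i). Step sizes h_i = 3, 1, 1, 3; slopes of the chords Δ_i = (y_(i+1) - y_i)/h_i = 4/3, -13, 1, 4/3.
  3·m_0 + 8·m_1 + 1·m_2 = 6(Δ_1 - Δ_0) = -86
  1·m_1 + 4·m_2 + 1·m_3 = 6(Δ_2 - Δ_1) = 84
  1·m_2 + 8·m_3 + 3·m_4 = 6(Δ_3 - Δ_2) = 2
Natural end conditions: m_0 = m_4 = 0.
Solving: m_0 = 0, m_1 = -139/10, m_2 = 126/5, m_3 = -29/10, m_4 = 0.
On [4, 5], with S_2(t) = a_2 + b_2·(t - 4) + c_2·(t - 4)² + d_2·(t - 4)³: c_2 = m_2/2 = 63/5, d_2 = (m_3 - m_2)/(6h_2) = -281/60, b_2 = Δ_2 - h_2(2m_2 + m_3)/6 = -83/12.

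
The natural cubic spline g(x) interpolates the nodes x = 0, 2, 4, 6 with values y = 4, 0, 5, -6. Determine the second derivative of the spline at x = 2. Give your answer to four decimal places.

With M_i denoting the second derivative at x_i, h_i = 2, 2, 2, and Δ_i = (y_(i+1) − y_i)/h_i = -2, 5/2, -11/2:
  2·M_0 + 8·M_1 + 2·M_2 = 6(Δ_1 - Δ_0) = 27
  2·M_1 + 8·M_2 + 2·M_3 = 6(Δ_2 - Δ_1) = -48
Natural end conditions: M_0 = M_3 = 0.
Solving: M_0 = 0, M_1 = 26/5, M_2 = -73/10, M_3 = 0.

5.2000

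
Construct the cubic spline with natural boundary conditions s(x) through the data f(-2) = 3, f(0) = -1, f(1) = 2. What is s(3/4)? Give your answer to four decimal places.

1.0547

Put M_i = s'' at the i-th knot. Here h = (2, 1) and Δ = (-2, 3), so the interior equations h_(i-1)·M_(i-1) + 2(h_(i-1)+h_i)·M_i + h_i·M_(i+1) = 6(Δ_i − Δ_(i-1)) read
  2·M_0 + 6·M_1 + 1·M_2 = 6(Δ_1 - Δ_0) = 30
Natural end conditions: M_0 = M_2 = 0.
Hence M_0 = 0, M_1 = 5, M_2 = 0.
On [0, 1], s(x) = -1 + 4/3·x + 5/2·x² - 5/6·x³.
With x = 3/4: s(3/4) = 135/128.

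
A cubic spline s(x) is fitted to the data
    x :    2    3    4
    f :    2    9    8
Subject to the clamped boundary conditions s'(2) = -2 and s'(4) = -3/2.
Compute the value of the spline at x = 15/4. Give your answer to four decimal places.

With m_i denoting the second derivative at x_i, h_i = 1, 1, and Δ_i = (y_(i+1) − y_i)/h_i = 7, -1:
  1·m_0 + 4·m_1 + 1·m_2 = 6(Δ_1 - Δ_0) = -48
Clamped end conditions give two more equations: 2h_0·m_0 + h_0·m_1 = 6(Δ_0 - s'(2)) = 54 and h_1·m_1 + 2h_1·m_2 = 6(s'(4) - Δ_1) = -3.
Hence m_0 = 157/4, m_1 = -49/2, m_2 = 43/4.
On [3, 4], s(x) = 9 + 43/8·(x - 3) - 49/4·(x - 3)² + 47/8·(x - 3)³.
With (x - 3) = 3/4: s(15/4) = 4413/512.

8.6191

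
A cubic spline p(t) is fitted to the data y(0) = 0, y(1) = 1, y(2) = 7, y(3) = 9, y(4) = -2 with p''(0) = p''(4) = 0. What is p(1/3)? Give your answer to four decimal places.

Let m_i = p''(x_i). Step sizes h_i = 1, 1, 1, 1; slopes of the chords Δ_i = (y_(i+1) - y_i)/h_i = 1, 6, 2, -11.
  1·m_0 + 4·m_1 + 1·m_2 = 6(Δ_1 - Δ_0) = 30
  1·m_1 + 4·m_2 + 1·m_3 = 6(Δ_2 - Δ_1) = -24
  1·m_2 + 4·m_3 + 1·m_4 = 6(Δ_3 - Δ_2) = -78
Natural end conditions: m_0 = m_4 = 0.
Forward elimination and back-substitution give m_0 = 0, m_1 = 117/14, m_2 = -24/7, m_3 = -261/14, m_4 = 0.
On [0, 1], p(t) = 0 - 11/28·t + 0·t² + 39/28·t³.
With t = 1/3: p(1/3) = -5/63.

-0.0794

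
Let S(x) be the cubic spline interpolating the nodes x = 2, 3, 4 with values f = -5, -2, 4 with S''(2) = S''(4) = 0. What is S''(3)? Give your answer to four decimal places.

4.5000

With σ_i denoting the second derivative at x_i, h_i = 1, 1, and Δ_i = (y_(i+1) − y_i)/h_i = 3, 6:
  1·σ_0 + 4·σ_1 + 1·σ_2 = 6(Δ_1 - Δ_0) = 18
Natural end conditions: σ_0 = σ_2 = 0.
Solving: σ_0 = 0, σ_1 = 9/2, σ_2 = 0.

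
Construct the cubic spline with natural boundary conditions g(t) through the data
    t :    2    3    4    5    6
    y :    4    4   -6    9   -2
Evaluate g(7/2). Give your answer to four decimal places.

-2.7946

Put M_i = g'' at the i-th knot. Here h = (1, 1, 1, 1) and Δ = (0, -10, 15, -11), so the interior equations h_(i-1)·M_(i-1) + 2(h_(i-1)+h_i)·M_i + h_i·M_(i+1) = 6(Δ_i − Δ_(i-1)) read
  1·M_0 + 4·M_1 + 1·M_2 = 6(Δ_1 - Δ_0) = -60
  1·M_1 + 4·M_2 + 1·M_3 = 6(Δ_2 - Δ_1) = 150
  1·M_2 + 4·M_3 + 1·M_4 = 6(Δ_3 - Δ_2) = -156
Natural end conditions: M_0 = M_4 = 0.
Solving the tridiagonal system: M_0 = 0, M_1 = -207/7, M_2 = 408/7, M_3 = -375/7, M_4 = 0.
On [3, 4], g(t) = 4 - 69/7·(t - 3) - 207/14·(t - 3)² + 205/14·(t - 3)³.
With (t - 3) = 1/2: g(7/2) = -313/112.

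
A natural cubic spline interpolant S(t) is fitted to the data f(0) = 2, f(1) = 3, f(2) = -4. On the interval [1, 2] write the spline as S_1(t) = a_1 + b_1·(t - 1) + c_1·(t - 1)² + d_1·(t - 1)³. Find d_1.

2

Let σ_i = S''(x_i). Step sizes h_i = 1, 1; slopes of the chords Δ_i = (y_(i+1) - y_i)/h_i = 1, -7.
  1·σ_0 + 4·σ_1 + 1·σ_2 = 6(Δ_1 - Δ_0) = -48
Natural end conditions: σ_0 = σ_2 = 0.
Hence σ_0 = 0, σ_1 = -12, σ_2 = 0.
On [1, 2], with S_1(t) = a_1 + b_1·(t - 1) + c_1·(t - 1)² + d_1·(t - 1)³: c_1 = σ_1/2 = -6, d_1 = (σ_2 - σ_1)/(6h_1) = 2, b_1 = Δ_1 - h_1(2σ_1 + σ_2)/6 = -3.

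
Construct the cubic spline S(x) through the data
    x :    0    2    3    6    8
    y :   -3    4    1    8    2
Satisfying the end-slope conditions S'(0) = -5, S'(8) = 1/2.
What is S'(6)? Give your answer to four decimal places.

-0.9412

Let m_i = S''(x_i). Step sizes h_i = 2, 1, 3, 2; slopes of the chords Δ_i = (y_(i+1) - y_i)/h_i = 7/2, -3, 7/3, -3.
  2·m_0 + 6·m_1 + 1·m_2 = 6(Δ_1 - Δ_0) = -39
  1·m_1 + 8·m_2 + 3·m_3 = 6(Δ_2 - Δ_1) = 32
  3·m_2 + 10·m_3 + 2·m_4 = 6(Δ_3 - Δ_2) = -32
Clamped end conditions give two more equations: 2h_0·m_0 + h_0·m_1 = 6(Δ_0 - S'(0)) = 51 and h_3·m_3 + 2h_3·m_4 = 6(S'(8) - Δ_3) = 21.
Forward elimination and back-substitution give m_0 = 2047/102, m_1 = -1493/102, m_2 = 443/51, m_3 = -259/34, m_4 = 154/17.
On [6, 8], S'(x) = b_3 + 2c_3·(x - 6) + 3d_3·(x - 6)² with b_3 = Δ_3 - h_3(2m_3 + m_4)/6 = -16/17, c_3 = m_3/2 = -259/68, d_3 = (m_4 - m_3)/(6h_3) = 189/136. So S'(6) = -16/17.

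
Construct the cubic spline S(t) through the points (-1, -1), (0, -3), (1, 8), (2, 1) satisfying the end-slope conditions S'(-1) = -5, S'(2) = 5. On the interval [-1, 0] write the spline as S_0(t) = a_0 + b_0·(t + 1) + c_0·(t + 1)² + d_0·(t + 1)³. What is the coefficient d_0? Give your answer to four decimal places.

Put m_i = S'' at the i-th knot. Here h = (1, 1, 1) and Δ = (-2, 11, -7), so the interior equations h_(i-1)·m_(i-1) + 2(h_(i-1)+h_i)·m_i + h_i·m_(i+1) = 6(Δ_i − Δ_(i-1)) read
  1·m_0 + 4·m_1 + 1·m_2 = 6(Δ_1 - Δ_0) = 78
  1·m_1 + 4·m_2 + 1·m_3 = 6(Δ_2 - Δ_1) = -108
Clamped end conditions give two more equations: 2h_0·m_0 + h_0·m_1 = 6(Δ_0 - S'(-1)) = 18 and h_2·m_2 + 2h_2·m_3 = 6(S'(2) - Δ_2) = 72.
Hence m_0 = -122/15, m_1 = 514/15, m_2 = -764/15, m_3 = 922/15.
On [-1, 0], with S_0(t) = a_0 + b_0·(t + 1) + c_0·(t + 1)² + d_0·(t + 1)³: c_0 = m_0/2 = -61/15, d_0 = (m_1 - m_0)/(6h_0) = 106/15, b_0 = Δ_0 - h_0(2m_0 + m_1)/6 = -5.

7.0667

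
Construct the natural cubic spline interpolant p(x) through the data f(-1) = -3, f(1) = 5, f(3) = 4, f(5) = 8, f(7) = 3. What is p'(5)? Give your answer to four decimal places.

0.4286

Put σ_i = p'' at the i-th knot. Here h = (2, 2, 2, 2) and Δ = (4, -1/2, 2, -5/2), so the interior equations h_(i-1)·σ_(i-1) + 2(h_(i-1)+h_i)·σ_i + h_i·σ_(i+1) = 6(Δ_i − Δ_(i-1)) read
  2·σ_0 + 8·σ_1 + 2·σ_2 = 6(Δ_1 - Δ_0) = -27
  2·σ_1 + 8·σ_2 + 2·σ_3 = 6(Δ_2 - Δ_1) = 15
  2·σ_2 + 8·σ_3 + 2·σ_4 = 6(Δ_3 - Δ_2) = -27
Natural end conditions: σ_0 = σ_4 = 0.
Solving: σ_0 = 0, σ_1 = -123/28, σ_2 = 57/14, σ_3 = -123/28, σ_4 = 0.
On [5, 7], p'(x) = b_3 + 2c_3·(x - 5) + 3d_3·(x - 5)² with b_3 = Δ_3 - h_3(2σ_3 + σ_4)/6 = 3/7, c_3 = σ_3/2 = -123/56, d_3 = (σ_4 - σ_3)/(6h_3) = 41/112. So p'(5) = 3/7.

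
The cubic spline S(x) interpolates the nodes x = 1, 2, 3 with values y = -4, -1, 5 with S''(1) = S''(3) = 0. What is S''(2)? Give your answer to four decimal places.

Let m_i = S''(x_i). Step sizes h_i = 1, 1; slopes of the chords Δ_i = (y_(i+1) - y_i)/h_i = 3, 6.
  1·m_0 + 4·m_1 + 1·m_2 = 6(Δ_1 - Δ_0) = 18
Natural end conditions: m_0 = m_2 = 0.
Forward elimination and back-substitution give m_0 = 0, m_1 = 9/2, m_2 = 0.

4.5000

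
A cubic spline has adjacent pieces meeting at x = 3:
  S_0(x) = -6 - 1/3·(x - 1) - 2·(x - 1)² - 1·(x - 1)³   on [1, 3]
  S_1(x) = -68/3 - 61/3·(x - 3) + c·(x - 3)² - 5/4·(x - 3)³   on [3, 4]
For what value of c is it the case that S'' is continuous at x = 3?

-8

S_0''(x) = -4 - 6·(x - 1), so S_0''(3) = -16. On the right, S_1''(3) = 2c, so c = -8.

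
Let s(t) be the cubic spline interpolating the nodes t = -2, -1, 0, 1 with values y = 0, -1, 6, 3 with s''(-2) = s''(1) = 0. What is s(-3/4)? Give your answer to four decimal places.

With M_i denoting the second derivative at x_i, h_i = 1, 1, 1, and Δ_i = (y_(i+1) − y_i)/h_i = -1, 7, -3:
  1·M_0 + 4·M_1 + 1·M_2 = 6(Δ_1 - Δ_0) = 48
  1·M_1 + 4·M_2 + 1·M_3 = 6(Δ_2 - Δ_1) = -60
Natural end conditions: M_0 = M_3 = 0.
Solving the tridiagonal system: M_0 = 0, M_1 = 84/5, M_2 = -96/5, M_3 = 0.
On [-1, 0], s(t) = -1 + 23/5·(t + 1) + 42/5·(t + 1)² - 6·(t + 1)³.
With (t + 1) = 1/4: s(-3/4) = 93/160.

0.5813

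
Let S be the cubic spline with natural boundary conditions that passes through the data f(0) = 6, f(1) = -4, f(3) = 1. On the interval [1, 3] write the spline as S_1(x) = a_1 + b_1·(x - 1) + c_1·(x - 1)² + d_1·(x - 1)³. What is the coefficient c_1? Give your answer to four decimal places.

Put m_i = S'' at the i-th knot. Here h = (1, 2) and Δ = (-10, 5/2), so the interior equations h_(i-1)·m_(i-1) + 2(h_(i-1)+h_i)·m_i + h_i·m_(i+1) = 6(Δ_i − Δ_(i-1)) read
  1·m_0 + 6·m_1 + 2·m_2 = 6(Δ_1 - Δ_0) = 75
Natural end conditions: m_0 = m_2 = 0.
Solving the tridiagonal system: m_0 = 0, m_1 = 25/2, m_2 = 0.
On [1, 3], with S_1(x) = a_1 + b_1·(x - 1) + c_1·(x - 1)² + d_1·(x - 1)³: c_1 = m_1/2 = 25/4, d_1 = (m_2 - m_1)/(6h_1) = -25/24, b_1 = Δ_1 - h_1(2m_1 + m_2)/6 = -35/6.

6.2500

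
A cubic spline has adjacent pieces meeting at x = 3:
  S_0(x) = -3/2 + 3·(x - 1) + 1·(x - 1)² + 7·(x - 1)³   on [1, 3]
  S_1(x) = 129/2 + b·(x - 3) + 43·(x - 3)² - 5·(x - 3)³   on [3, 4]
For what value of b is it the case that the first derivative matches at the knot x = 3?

91

S_0'(x) = 3 + 2·(x - 1) + 21·(x - 1)², so S_0'(3) = 91. On the right, S_1'(3) = b, so b = 91.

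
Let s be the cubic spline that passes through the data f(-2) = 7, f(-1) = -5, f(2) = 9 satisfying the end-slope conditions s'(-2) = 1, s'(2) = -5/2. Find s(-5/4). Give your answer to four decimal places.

Let M_i = s''(x_i). Step sizes h_i = 1, 3; slopes of the chords Δ_i = (y_(i+1) - y_i)/h_i = -12, 14/3.
  1·M_0 + 8·M_1 + 3·M_2 = 6(Δ_1 - Δ_0) = 100
Clamped end conditions give two more equations: 2h_0·M_0 + h_0·M_1 = 6(Δ_0 - s'(-2)) = -78 and h_1·M_1 + 2h_1·M_2 = 6(s'(2) - Δ_1) = -43.
Solving: M_0 = -419/8, M_1 = 107/4, M_2 = -493/24.
On [-2, -1], s(x) = 7 + 1·(x + 2) - 419/16·(x + 2)² + 211/16·(x + 2)³.
With (x + 2) = 3/4: s(-5/4) = -1451/1024.

-1.4170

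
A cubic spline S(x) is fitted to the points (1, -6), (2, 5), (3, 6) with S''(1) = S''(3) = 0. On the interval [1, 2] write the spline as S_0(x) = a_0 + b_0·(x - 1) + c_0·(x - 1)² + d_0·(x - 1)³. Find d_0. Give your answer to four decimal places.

Write M_i for S''(x_i). With h_i = 1, 1 and divided differences Δ_i = 11, 1, the continuity of S' gives the tridiagonal system
  1·M_0 + 4·M_1 + 1·M_2 = 6(Δ_1 - Δ_0) = -60
Natural end conditions: M_0 = M_2 = 0.
Solving: M_0 = 0, M_1 = -15, M_2 = 0.
On [1, 2], with S_0(x) = a_0 + b_0·(x - 1) + c_0·(x - 1)² + d_0·(x - 1)³: c_0 = M_0/2 = 0, d_0 = (M_1 - M_0)/(6h_0) = -5/2, b_0 = Δ_0 - h_0(2M_0 + M_1)/6 = 27/2.

-2.5000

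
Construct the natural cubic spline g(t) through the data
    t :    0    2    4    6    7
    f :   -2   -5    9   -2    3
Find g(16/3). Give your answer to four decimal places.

0.9079

Put M_i = g'' at the i-th knot. Here h = (2, 2, 2, 1) and Δ = (-3/2, 7, -11/2, 5), so the interior equations h_(i-1)·M_(i-1) + 2(h_(i-1)+h_i)·M_i + h_i·M_(i+1) = 6(Δ_i − Δ_(i-1)) read
  2·M_0 + 8·M_1 + 2·M_2 = 6(Δ_1 - Δ_0) = 51
  2·M_1 + 8·M_2 + 2·M_3 = 6(Δ_2 - Δ_1) = -75
  2·M_2 + 6·M_3 + 1·M_4 = 6(Δ_3 - Δ_2) = 63
Natural end conditions: M_0 = M_4 = 0.
Solving the tridiagonal system: M_0 = 0, M_1 = 849/82, M_2 = -1305/82, M_3 = 648/41, M_4 = 0.
On [4, 6], g(t) = 9 - 13/82·(t - 4) - 1305/164·(t - 4)² + 867/328·(t - 4)³.
With (t - 4) = 4/3: g(16/3) = 335/369.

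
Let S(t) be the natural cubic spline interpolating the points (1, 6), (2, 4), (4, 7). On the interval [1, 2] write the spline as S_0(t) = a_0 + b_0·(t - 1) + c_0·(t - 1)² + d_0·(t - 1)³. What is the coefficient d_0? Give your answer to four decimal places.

0.5833

With σ_i denoting the second derivative at x_i, h_i = 1, 2, and Δ_i = (y_(i+1) − y_i)/h_i = -2, 3/2:
  1·σ_0 + 6·σ_1 + 2·σ_2 = 6(Δ_1 - Δ_0) = 21
Natural end conditions: σ_0 = σ_2 = 0.
Forward elimination and back-substitution give σ_0 = 0, σ_1 = 7/2, σ_2 = 0.
On [1, 2], with S_0(t) = a_0 + b_0·(t - 1) + c_0·(t - 1)² + d_0·(t - 1)³: c_0 = σ_0/2 = 0, d_0 = (σ_1 - σ_0)/(6h_0) = 7/12, b_0 = Δ_0 - h_0(2σ_0 + σ_1)/6 = -31/12.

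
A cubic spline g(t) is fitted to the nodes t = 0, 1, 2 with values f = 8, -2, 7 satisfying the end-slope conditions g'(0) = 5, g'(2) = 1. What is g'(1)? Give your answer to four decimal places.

With M_i denoting the second derivative at x_i, h_i = 1, 1, and Δ_i = (y_(i+1) − y_i)/h_i = -10, 9:
  1·M_0 + 4·M_1 + 1·M_2 = 6(Δ_1 - Δ_0) = 114
Clamped end conditions give two more equations: 2h_0·M_0 + h_0·M_1 = 6(Δ_0 - g'(0)) = -90 and h_1·M_1 + 2h_1·M_2 = 6(g'(2) - Δ_1) = -48.
Forward elimination and back-substitution give M_0 = -151/2, M_1 = 61, M_2 = -109/2.
On [1, 2], g'(t) = b_1 + 2c_1·(t - 1) + 3d_1·(t - 1)² with b_1 = Δ_1 - h_1(2M_1 + M_2)/6 = -9/4, c_1 = M_1/2 = 61/2, d_1 = (M_2 - M_1)/(6h_1) = -77/4. So g'(1) = -9/4.

-2.2500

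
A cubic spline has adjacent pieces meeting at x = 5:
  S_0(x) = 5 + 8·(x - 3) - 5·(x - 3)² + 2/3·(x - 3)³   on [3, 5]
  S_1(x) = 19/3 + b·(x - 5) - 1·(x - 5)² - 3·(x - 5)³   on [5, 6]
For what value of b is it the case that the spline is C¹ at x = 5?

-4

S_0'(x) = 8 - 10·(x - 3) + 2·(x - 3)², so S_0'(5) = -4. On the right, S_1'(5) = b, so b = -4.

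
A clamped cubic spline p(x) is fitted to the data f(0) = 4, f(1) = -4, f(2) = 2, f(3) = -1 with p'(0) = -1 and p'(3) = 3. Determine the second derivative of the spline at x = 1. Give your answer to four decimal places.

Let m_i = p''(x_i). Step sizes h_i = 1, 1, 1; slopes of the chords Δ_i = (y_(i+1) - y_i)/h_i = -8, 6, -3.
  1·m_0 + 4·m_1 + 1·m_2 = 6(Δ_1 - Δ_0) = 84
  1·m_1 + 4·m_2 + 1·m_3 = 6(Δ_2 - Δ_1) = -54
Clamped end conditions give two more equations: 2h_0·m_0 + h_0·m_1 = 6(Δ_0 - p'(0)) = -42 and h_2·m_2 + 2h_2·m_3 = 6(p'(3) - Δ_2) = 36.
Solving: m_0 = -608/15, m_1 = 586/15, m_2 = -476/15, m_3 = 508/15.

39.0667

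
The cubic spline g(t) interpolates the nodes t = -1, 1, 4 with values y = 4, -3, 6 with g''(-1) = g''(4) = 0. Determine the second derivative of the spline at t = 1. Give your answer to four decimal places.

With M_i denoting the second derivative at x_i, h_i = 2, 3, and Δ_i = (y_(i+1) − y_i)/h_i = -7/2, 3:
  2·M_0 + 10·M_1 + 3·M_2 = 6(Δ_1 - Δ_0) = 39
Natural end conditions: M_0 = M_2 = 0.
Solving the tridiagonal system: M_0 = 0, M_1 = 39/10, M_2 = 0.

3.9000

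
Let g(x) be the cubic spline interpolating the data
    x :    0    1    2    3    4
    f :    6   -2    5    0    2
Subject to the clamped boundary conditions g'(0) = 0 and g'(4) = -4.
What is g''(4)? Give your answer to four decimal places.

-31.6429

With M_i denoting the second derivative at x_i, h_i = 1, 1, 1, 1, and Δ_i = (y_(i+1) − y_i)/h_i = -8, 7, -5, 2:
  1·M_0 + 4·M_1 + 1·M_2 = 6(Δ_1 - Δ_0) = 90
  1·M_1 + 4·M_2 + 1·M_3 = 6(Δ_2 - Δ_1) = -72
  1·M_2 + 4·M_3 + 1·M_4 = 6(Δ_3 - Δ_2) = 42
Clamped end conditions give two more equations: 2h_0·M_0 + h_0·M_1 = 6(Δ_0 - g'(0)) = -48 and h_3·M_3 + 2h_3·M_4 = 6(g'(4) - Δ_3) = -36.
Forward elimination and back-substitution give M_0 = -635/14, M_1 = 299/7, M_2 = -71/2, M_3 = 191/7, M_4 = -443/14.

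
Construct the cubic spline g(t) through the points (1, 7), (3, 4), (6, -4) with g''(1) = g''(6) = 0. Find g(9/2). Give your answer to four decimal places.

Write M_i for g''(x_i). With h_i = 2, 3 and divided differences Δ_i = -3/2, -8/3, the continuity of g' gives the tridiagonal system
  2·M_0 + 10·M_1 + 3·M_2 = 6(Δ_1 - Δ_0) = -7
Natural end conditions: M_0 = M_2 = 0.
Forward elimination and back-substitution give M_0 = 0, M_1 = -7/10, M_2 = 0.
On [3, 6], g(t) = 4 - 59/30·(t - 3) - 7/20·(t - 3)² + 7/180·(t - 3)³.
With (t - 3) = 3/2: g(9/2) = 63/160.

0.3938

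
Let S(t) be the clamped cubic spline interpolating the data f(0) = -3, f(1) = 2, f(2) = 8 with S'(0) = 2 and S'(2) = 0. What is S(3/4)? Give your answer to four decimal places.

With M_i denoting the second derivative at x_i, h_i = 1, 1, and Δ_i = (y_(i+1) − y_i)/h_i = 5, 6:
  1·M_0 + 4·M_1 + 1·M_2 = 6(Δ_1 - Δ_0) = 6
Clamped end conditions give two more equations: 2h_0·M_0 + h_0·M_1 = 6(Δ_0 - S'(0)) = 18 and h_1·M_1 + 2h_1·M_2 = 6(S'(2) - Δ_1) = -36.
Solving: M_0 = 13/2, M_1 = 5, M_2 = -41/2.
On [0, 1], S(t) = -3 + 2·t + 13/4·t² - 1/4·t³.
With t = 3/4: S(3/4) = 57/256.

0.2227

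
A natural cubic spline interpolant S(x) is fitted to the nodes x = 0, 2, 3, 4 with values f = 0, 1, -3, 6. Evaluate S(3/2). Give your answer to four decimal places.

Put σ_i = S'' at the i-th knot. Here h = (2, 1, 1) and Δ = (1/2, -4, 9), so the interior equations h_(i-1)·σ_(i-1) + 2(h_(i-1)+h_i)·σ_i + h_i·σ_(i+1) = 6(Δ_i − Δ_(i-1)) read
  2·σ_0 + 6·σ_1 + 1·σ_2 = 6(Δ_1 - Δ_0) = -27
  1·σ_1 + 4·σ_2 + 1·σ_3 = 6(Δ_2 - Δ_1) = 78
Natural end conditions: σ_0 = σ_3 = 0.
Solving: σ_0 = 0, σ_1 = -186/23, σ_2 = 495/23, σ_3 = 0.
On [0, 2], S(x) = 0 + 147/46·x + 0·x² - 31/46·x³.
With x = 3/2: S(3/2) = 927/368.

2.5190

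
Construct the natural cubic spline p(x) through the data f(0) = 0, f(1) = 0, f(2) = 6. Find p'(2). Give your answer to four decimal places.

Write m_i for p''(x_i). With h_i = 1, 1 and divided differences Δ_i = 0, 6, the continuity of p' gives the tridiagonal system
  1·m_0 + 4·m_1 + 1·m_2 = 6(Δ_1 - Δ_0) = 36
Natural end conditions: m_0 = m_2 = 0.
Hence m_0 = 0, m_1 = 9, m_2 = 0.
On [1, 2], p'(x) = b_1 + 2c_1·(x - 1) + 3d_1·(x - 1)² with b_1 = Δ_1 - h_1(2m_1 + m_2)/6 = 3, c_1 = m_1/2 = 9/2, d_1 = (m_2 - m_1)/(6h_1) = -3/2. So p'(2) = 15/2.

7.5000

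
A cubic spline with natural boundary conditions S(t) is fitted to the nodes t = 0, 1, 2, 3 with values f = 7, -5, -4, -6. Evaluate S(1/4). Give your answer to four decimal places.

3.1406

With σ_i denoting the second derivative at x_i, h_i = 1, 1, 1, and Δ_i = (y_(i+1) − y_i)/h_i = -12, 1, -2:
  1·σ_0 + 4·σ_1 + 1·σ_2 = 6(Δ_1 - Δ_0) = 78
  1·σ_1 + 4·σ_2 + 1·σ_3 = 6(Δ_2 - Δ_1) = -18
Natural end conditions: σ_0 = σ_3 = 0.
Hence σ_0 = 0, σ_1 = 22, σ_2 = -10, σ_3 = 0.
On [0, 1], S(t) = 7 - 47/3·t + 0·t² + 11/3·t³.
With t = 1/4: S(1/4) = 201/64.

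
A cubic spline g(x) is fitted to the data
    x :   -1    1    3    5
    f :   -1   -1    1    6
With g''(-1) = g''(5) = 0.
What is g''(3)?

Let M_i = g''(x_i). Step sizes h_i = 2, 2, 2; slopes of the chords Δ_i = (y_(i+1) - y_i)/h_i = 0, 1, 5/2.
  2·M_0 + 8·M_1 + 2·M_2 = 6(Δ_1 - Δ_0) = 6
  2·M_1 + 8·M_2 + 2·M_3 = 6(Δ_2 - Δ_1) = 9
Natural end conditions: M_0 = M_3 = 0.
Solving the tridiagonal system: M_0 = 0, M_1 = 1/2, M_2 = 1, M_3 = 0.

1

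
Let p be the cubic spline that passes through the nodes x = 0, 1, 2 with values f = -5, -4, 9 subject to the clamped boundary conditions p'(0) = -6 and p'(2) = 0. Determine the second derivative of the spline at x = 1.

30

Put M_i = p'' at the i-th knot. Here h = (1, 1) and Δ = (1, 13), so the interior equations h_(i-1)·M_(i-1) + 2(h_(i-1)+h_i)·M_i + h_i·M_(i+1) = 6(Δ_i − Δ_(i-1)) read
  1·M_0 + 4·M_1 + 1·M_2 = 6(Δ_1 - Δ_0) = 72
Clamped end conditions give two more equations: 2h_0·M_0 + h_0·M_1 = 6(Δ_0 - p'(0)) = 42 and h_1·M_1 + 2h_1·M_2 = 6(p'(2) - Δ_1) = -78.
Forward elimination and back-substitution give M_0 = 6, M_1 = 30, M_2 = -54.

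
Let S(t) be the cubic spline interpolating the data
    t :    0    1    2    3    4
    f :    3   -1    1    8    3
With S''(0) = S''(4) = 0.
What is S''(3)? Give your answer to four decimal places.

Let M_i = S''(x_i). Step sizes h_i = 1, 1, 1, 1; slopes of the chords Δ_i = (y_(i+1) - y_i)/h_i = -4, 2, 7, -5.
  1·M_0 + 4·M_1 + 1·M_2 = 6(Δ_1 - Δ_0) = 36
  1·M_1 + 4·M_2 + 1·M_3 = 6(Δ_2 - Δ_1) = 30
  1·M_2 + 4·M_3 + 1·M_4 = 6(Δ_3 - Δ_2) = -72
Natural end conditions: M_0 = M_4 = 0.
Forward elimination and back-substitution give M_0 = 0, M_1 = 87/14, M_2 = 78/7, M_3 = -291/14, M_4 = 0.

-20.7857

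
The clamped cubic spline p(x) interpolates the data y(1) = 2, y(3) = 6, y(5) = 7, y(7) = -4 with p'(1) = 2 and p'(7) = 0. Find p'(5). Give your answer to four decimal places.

Write M_i for p''(x_i). With h_i = 2, 2, 2 and divided differences Δ_i = 2, 1/2, -11/2, the continuity of p' gives the tridiagonal system
  2·M_0 + 8·M_1 + 2·M_2 = 6(Δ_1 - Δ_0) = -9
  2·M_1 + 8·M_2 + 2·M_3 = 6(Δ_2 - Δ_1) = -36
Clamped end conditions give two more equations: 2h_0·M_0 + h_0·M_1 = 6(Δ_0 - p'(1)) = 0 and h_2·M_2 + 2h_2·M_3 = 6(p'(7) - Δ_2) = 33.
Hence M_0 = -7/15, M_1 = 14/15, M_2 = -233/30, M_3 = 182/15.
On [5, 7], p'(x) = b_2 + 2c_2·(x - 5) + 3d_2·(x - 5)² with b_2 = Δ_2 - h_2(2M_2 + M_3)/6 = -131/30, c_2 = M_2/2 = -233/60, d_2 = (M_3 - M_2)/(6h_2) = 199/120. So p'(5) = -131/30.

-4.3667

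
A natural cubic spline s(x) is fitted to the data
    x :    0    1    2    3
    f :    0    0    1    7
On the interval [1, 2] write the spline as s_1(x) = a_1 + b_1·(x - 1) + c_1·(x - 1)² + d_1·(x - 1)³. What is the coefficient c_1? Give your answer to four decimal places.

-0.2000

Put σ_i = s'' at the i-th knot. Here h = (1, 1, 1) and Δ = (0, 1, 6), so the interior equations h_(i-1)·σ_(i-1) + 2(h_(i-1)+h_i)·σ_i + h_i·σ_(i+1) = 6(Δ_i − Δ_(i-1)) read
  1·σ_0 + 4·σ_1 + 1·σ_2 = 6(Δ_1 - Δ_0) = 6
  1·σ_1 + 4·σ_2 + 1·σ_3 = 6(Δ_2 - Δ_1) = 30
Natural end conditions: σ_0 = σ_3 = 0.
Hence σ_0 = 0, σ_1 = -2/5, σ_2 = 38/5, σ_3 = 0.
On [1, 2], with s_1(x) = a_1 + b_1·(x - 1) + c_1·(x - 1)² + d_1·(x - 1)³: c_1 = σ_1/2 = -1/5, d_1 = (σ_2 - σ_1)/(6h_1) = 4/3, b_1 = Δ_1 - h_1(2σ_1 + σ_2)/6 = -2/15.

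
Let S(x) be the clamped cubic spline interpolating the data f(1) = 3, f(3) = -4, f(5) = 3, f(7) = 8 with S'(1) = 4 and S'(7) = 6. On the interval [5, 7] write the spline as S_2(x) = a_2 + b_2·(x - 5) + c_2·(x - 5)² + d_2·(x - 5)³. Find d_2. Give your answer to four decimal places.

1.1167

Let σ_i = S''(x_i). Step sizes h_i = 2, 2, 2; slopes of the chords Δ_i = (y_(i+1) - y_i)/h_i = -7/2, 7/2, 5/2.
  2·σ_0 + 8·σ_1 + 2·σ_2 = 6(Δ_1 - Δ_0) = 42
  2·σ_1 + 8·σ_2 + 2·σ_3 = 6(Δ_2 - Δ_1) = -6
Clamped end conditions give two more equations: 2h_0·σ_0 + h_0·σ_1 = 6(Δ_0 - S'(1)) = -45 and h_2·σ_2 + 2h_2·σ_3 = 6(S'(7) - Δ_2) = 21.
Forward elimination and back-substitution give σ_0 = -499/30, σ_1 = 323/30, σ_2 = -163/30, σ_3 = 239/30.
On [5, 7], with S_2(x) = a_2 + b_2·(x - 5) + c_2·(x - 5)² + d_2·(x - 5)³: c_2 = σ_2/2 = -163/60, d_2 = (σ_3 - σ_2)/(6h_2) = 67/60, b_2 = Δ_2 - h_2(2σ_2 + σ_3)/6 = 52/15.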